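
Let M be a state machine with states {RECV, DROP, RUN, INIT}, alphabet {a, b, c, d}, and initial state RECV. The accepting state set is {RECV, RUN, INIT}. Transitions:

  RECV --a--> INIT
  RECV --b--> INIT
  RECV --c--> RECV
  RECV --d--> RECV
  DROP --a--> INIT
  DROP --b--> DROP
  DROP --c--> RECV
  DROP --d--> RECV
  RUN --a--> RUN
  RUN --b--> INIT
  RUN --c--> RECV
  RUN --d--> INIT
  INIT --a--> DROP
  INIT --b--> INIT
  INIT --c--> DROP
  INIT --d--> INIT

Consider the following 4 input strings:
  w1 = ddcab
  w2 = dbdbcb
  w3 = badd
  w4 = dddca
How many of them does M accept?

w1: RECV → RECV → RECV → RECV → INIT → INIT  → end INIT, accepted
w2: RECV → RECV → INIT → INIT → INIT → DROP → DROP  → end DROP, rejected
w3: RECV → INIT → DROP → RECV → RECV  → end RECV, accepted
w4: RECV → RECV → RECV → RECV → RECV → INIT  → end INIT, accepted

3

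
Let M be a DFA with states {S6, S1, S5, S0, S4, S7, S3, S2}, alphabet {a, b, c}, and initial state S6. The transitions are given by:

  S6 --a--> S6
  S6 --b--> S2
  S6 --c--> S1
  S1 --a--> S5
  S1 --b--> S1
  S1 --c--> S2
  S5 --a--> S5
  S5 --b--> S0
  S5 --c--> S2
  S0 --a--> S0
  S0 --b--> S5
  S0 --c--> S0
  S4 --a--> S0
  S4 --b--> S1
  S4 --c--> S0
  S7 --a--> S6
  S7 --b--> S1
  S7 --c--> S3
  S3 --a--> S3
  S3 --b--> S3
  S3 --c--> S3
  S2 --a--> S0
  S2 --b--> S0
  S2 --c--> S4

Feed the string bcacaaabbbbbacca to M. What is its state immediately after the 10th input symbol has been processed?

S5

start at S6
read 'b': S6 → S2
read 'c': S2 → S4
read 'a': S4 → S0
read 'c': S0 → S0
read 'a': S0 → S0
read 'a': S0 → S0
read 'a': S0 → S0
read 'b': S0 → S5
read 'b': S5 → S0
read 'b': S0 → S5
After 10 symbols: S5.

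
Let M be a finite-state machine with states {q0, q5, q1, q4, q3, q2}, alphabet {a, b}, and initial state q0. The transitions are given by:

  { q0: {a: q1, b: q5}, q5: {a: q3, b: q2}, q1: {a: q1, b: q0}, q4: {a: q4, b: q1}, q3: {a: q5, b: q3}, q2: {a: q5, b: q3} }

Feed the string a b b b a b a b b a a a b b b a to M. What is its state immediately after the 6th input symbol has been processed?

q2

start at q0
read 'a': q0 → q1
read 'b': q1 → q0
read 'b': q0 → q5
read 'b': q5 → q2
read 'a': q2 → q5
read 'b': q5 → q2
After 6 symbols: q2.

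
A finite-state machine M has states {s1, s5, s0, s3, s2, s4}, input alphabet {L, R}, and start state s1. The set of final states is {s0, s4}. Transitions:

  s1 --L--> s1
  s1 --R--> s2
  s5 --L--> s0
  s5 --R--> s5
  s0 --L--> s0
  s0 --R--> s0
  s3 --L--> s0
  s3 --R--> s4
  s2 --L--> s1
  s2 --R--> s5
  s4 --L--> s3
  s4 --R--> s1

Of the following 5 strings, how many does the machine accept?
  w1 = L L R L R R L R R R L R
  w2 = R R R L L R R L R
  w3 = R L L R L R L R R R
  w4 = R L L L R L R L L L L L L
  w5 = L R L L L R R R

2

w1:
  start at s1
  read 'L': s1 → s1
  read 'L': s1 → s1
  read 'R': s1 → s2
  read 'L': s2 → s1
  read 'R': s1 → s2
  read 'R': s2 → s5
  read 'L': s5 → s0
  read 'R': s0 → s0
  read 'R': s0 → s0
  read 'R': s0 → s0
  read 'L': s0 → s0
  read 'R': s0 → s0
  end s0, accepted
w2:
  start at s1
  read 'R': s1 → s2
  read 'R': s2 → s5
  read 'R': s5 → s5
  read 'L': s5 → s0
  read 'L': s0 → s0
  read 'R': s0 → s0
  read 'R': s0 → s0
  read 'L': s0 → s0
  read 'R': s0 → s0
  end s0, accepted
w3:
  start at s1
  read 'R': s1 → s2
  read 'L': s2 → s1
  read 'L': s1 → s1
  read 'R': s1 → s2
  read 'L': s2 → s1
  read 'R': s1 → s2
  read 'L': s2 → s1
  read 'R': s1 → s2
  read 'R': s2 → s5
  read 'R': s5 → s5
  end s5, rejected
w4:
  start at s1
  read 'R': s1 → s2
  read 'L': s2 → s1
  read 'L': s1 → s1
  read 'L': s1 → s1
  read 'R': s1 → s2
  read 'L': s2 → s1
  read 'R': s1 → s2
  read 'L': s2 → s1
  read 'L': s1 → s1
  read 'L': s1 → s1
  read 'L': s1 → s1
  read 'L': s1 → s1
  read 'L': s1 → s1
  end s1, rejected
w5:
  start at s1
  read 'L': s1 → s1
  read 'R': s1 → s2
  read 'L': s2 → s1
  read 'L': s1 → s1
  read 'L': s1 → s1
  read 'R': s1 → s2
  read 'R': s2 → s5
  read 'R': s5 → s5
  end s5, rejected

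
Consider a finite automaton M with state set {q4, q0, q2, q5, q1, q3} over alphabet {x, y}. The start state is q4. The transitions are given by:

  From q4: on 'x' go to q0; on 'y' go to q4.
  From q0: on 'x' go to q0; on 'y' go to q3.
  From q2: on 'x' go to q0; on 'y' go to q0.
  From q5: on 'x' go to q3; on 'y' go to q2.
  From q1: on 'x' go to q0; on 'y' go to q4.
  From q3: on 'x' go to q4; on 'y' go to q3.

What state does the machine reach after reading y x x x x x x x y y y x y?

q4 → q4 → q0 → q0 → q0 → q0 → q0 → q0 → q0 → q3 → q3 → q3 → q4 → q4

q4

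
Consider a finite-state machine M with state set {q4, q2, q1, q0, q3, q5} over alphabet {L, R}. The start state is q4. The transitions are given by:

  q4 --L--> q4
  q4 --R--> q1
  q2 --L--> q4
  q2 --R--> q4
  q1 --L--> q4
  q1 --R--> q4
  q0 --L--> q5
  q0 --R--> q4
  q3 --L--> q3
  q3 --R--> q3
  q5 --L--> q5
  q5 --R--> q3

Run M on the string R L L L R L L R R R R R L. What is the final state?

q4

start at q4
read 'R': q4 → q1
read 'L': q1 → q4
read 'L': q4 → q4
read 'L': q4 → q4
read 'R': q4 → q1
read 'L': q1 → q4
read 'L': q4 → q4
read 'R': q4 → q1
read 'R': q1 → q4
read 'R': q4 → q1
read 'R': q1 → q4
read 'R': q4 → q1
read 'L': q1 → q4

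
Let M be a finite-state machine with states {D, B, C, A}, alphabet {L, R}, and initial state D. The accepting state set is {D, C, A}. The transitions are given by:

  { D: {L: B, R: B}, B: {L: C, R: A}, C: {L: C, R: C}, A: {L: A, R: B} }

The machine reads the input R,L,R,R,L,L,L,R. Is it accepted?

start at D
read 'R': D → B
read 'L': B → C
read 'R': C → C
read 'R': C → C
read 'L': C → C
read 'L': C → C
read 'L': C → C
read 'R': C → C
End state C is accepting.

Yes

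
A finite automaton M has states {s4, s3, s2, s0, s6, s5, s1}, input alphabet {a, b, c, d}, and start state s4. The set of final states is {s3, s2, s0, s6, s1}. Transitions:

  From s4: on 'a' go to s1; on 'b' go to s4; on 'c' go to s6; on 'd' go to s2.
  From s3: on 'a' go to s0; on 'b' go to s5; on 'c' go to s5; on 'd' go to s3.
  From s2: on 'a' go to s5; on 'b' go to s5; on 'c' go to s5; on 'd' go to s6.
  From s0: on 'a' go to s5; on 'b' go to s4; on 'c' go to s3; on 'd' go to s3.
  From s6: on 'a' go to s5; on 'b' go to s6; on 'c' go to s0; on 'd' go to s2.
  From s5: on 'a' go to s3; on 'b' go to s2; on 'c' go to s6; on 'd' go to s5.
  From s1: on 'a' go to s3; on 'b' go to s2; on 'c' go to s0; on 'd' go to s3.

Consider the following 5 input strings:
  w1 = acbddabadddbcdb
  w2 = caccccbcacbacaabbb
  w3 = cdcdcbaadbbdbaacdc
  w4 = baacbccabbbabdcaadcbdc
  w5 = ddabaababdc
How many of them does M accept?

4

w1: s4 → s1 → s0 → s4 → s2 → s6 → s5 → s2 → s5 → s5 → s5 → s5 → s2 → s5 → s5 → s2  → end s2, accepted
w2: s4 → s6 → s5 → s6 → s0 → s3 → s5 → s2 → s5 → s3 → s5 → s2 → s5 → s6 → s5 → s3 → s5 → s2 → s5  → end s5, rejected
w3: s4 → s6 → s2 → s5 → s5 → s6 → s6 → s5 → s3 → s3 → s5 → s2 → s6 → s6 → s5 → s3 → s5 → s5 → s6  → end s6, accepted
w4: s4 → s4 → s1 → s3 → s5 → s2 → s5 → s6 → s5 → s2 → s5 → s2 → s5 → s2 → s6 → s0 → s5 → s3 → s3 → s5 → s2 → s6 → s0  → end s0, accepted
w5: s4 → s2 → s6 → s5 → s2 → s5 → s3 → s5 → s3 → s5 → s5 → s6  → end s6, accepted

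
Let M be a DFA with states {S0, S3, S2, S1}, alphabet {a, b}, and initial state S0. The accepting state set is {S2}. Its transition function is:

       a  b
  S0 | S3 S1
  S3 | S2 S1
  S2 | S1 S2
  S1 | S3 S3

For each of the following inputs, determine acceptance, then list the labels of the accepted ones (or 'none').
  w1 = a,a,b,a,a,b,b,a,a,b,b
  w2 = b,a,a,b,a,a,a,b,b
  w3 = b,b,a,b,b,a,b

w2

w1:
  start at S0
  read 'a': S0 → S3
  read 'a': S3 → S2
  read 'b': S2 → S2
  read 'a': S2 → S1
  read 'a': S1 → S3
  read 'b': S3 → S1
  read 'b': S1 → S3
  read 'a': S3 → S2
  read 'a': S2 → S1
  read 'b': S1 → S3
  read 'b': S3 → S1
  end S1, rejected
w2:
  start at S0
  read 'b': S0 → S1
  read 'a': S1 → S3
  read 'a': S3 → S2
  read 'b': S2 → S2
  read 'a': S2 → S1
  read 'a': S1 → S3
  read 'a': S3 → S2
  read 'b': S2 → S2
  read 'b': S2 → S2
  end S2, accepted
w3:
  start at S0
  read 'b': S0 → S1
  read 'b': S1 → S3
  read 'a': S3 → S2
  read 'b': S2 → S2
  read 'b': S2 → S2
  read 'a': S2 → S1
  read 'b': S1 → S3
  end S3, rejected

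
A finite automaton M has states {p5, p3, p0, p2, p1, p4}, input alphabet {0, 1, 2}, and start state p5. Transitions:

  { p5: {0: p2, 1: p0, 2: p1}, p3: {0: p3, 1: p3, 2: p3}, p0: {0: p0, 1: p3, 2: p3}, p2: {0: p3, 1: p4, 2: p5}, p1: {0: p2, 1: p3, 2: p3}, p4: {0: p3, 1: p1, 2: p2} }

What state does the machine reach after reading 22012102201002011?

p3

Trace: p5 -2-> p1 -2-> p3 -0-> p3 -1-> p3 -2-> p3 -1-> p3 -0-> p3 -2-> p3 -2-> p3 -0-> p3 -1-> p3 -0-> p3 -0-> p3 -2-> p3 -0-> p3 -1-> p3 -1-> p3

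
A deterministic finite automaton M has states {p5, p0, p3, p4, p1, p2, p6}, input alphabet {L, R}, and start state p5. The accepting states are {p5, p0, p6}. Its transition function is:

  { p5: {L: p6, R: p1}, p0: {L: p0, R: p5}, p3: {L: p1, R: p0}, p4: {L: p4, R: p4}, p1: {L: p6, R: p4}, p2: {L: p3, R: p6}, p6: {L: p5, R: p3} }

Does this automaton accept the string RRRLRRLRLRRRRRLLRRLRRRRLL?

No

p5 → p1 → p4 → p4 → p4 → p4 → p4 → p4 → p4 → p4 → p4 → p4 → p4 → p4 → p4 → p4 → p4 → p4 → p4 → p4 → p4 → p4 → p4 → p4 → p4 → p4
End state p4 is not accepting.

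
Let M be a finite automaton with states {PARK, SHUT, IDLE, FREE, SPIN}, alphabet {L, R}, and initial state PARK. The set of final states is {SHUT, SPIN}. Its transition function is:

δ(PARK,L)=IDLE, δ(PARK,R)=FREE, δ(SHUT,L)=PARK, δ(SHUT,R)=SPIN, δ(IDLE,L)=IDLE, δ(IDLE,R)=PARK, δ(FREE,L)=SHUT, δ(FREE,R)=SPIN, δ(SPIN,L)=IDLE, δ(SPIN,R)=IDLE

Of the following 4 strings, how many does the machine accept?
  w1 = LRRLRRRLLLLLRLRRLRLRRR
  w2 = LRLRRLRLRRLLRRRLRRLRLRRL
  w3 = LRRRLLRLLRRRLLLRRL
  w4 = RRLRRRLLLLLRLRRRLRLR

3

w1: PARK → IDLE → PARK → FREE → SHUT → SPIN → IDLE → PARK → IDLE → IDLE → IDLE → IDLE → IDLE → PARK → IDLE → PARK → FREE → SHUT → SPIN → IDLE → PARK → FREE → SPIN  → end SPIN, accepted
w2: PARK → IDLE → PARK → IDLE → PARK → FREE → SHUT → SPIN → IDLE → PARK → FREE → SHUT → PARK → FREE → SPIN → IDLE → IDLE → PARK → FREE → SHUT → SPIN → IDLE → PARK → FREE → SHUT  → end SHUT, accepted
w3: PARK → IDLE → PARK → FREE → SPIN → IDLE → IDLE → PARK → IDLE → IDLE → PARK → FREE → SPIN → IDLE → IDLE → IDLE → PARK → FREE → SHUT  → end SHUT, accepted
w4: PARK → FREE → SPIN → IDLE → PARK → FREE → SPIN → IDLE → IDLE → IDLE → IDLE → IDLE → PARK → IDLE → PARK → FREE → SPIN → IDLE → PARK → IDLE → PARK  → end PARK, rejected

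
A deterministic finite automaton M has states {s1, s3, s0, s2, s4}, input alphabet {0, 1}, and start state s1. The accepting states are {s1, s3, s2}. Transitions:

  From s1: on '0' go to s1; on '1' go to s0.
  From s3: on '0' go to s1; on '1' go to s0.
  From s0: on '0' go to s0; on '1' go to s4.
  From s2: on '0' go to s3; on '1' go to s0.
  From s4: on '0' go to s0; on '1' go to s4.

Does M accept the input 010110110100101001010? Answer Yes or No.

start at s1
read '0': s1 → s1
read '1': s1 → s0
read '0': s0 → s0
read '1': s0 → s4
read '1': s4 → s4
read '0': s4 → s0
read '1': s0 → s4
read '1': s4 → s4
read '0': s4 → s0
read '1': s0 → s4
read '0': s4 → s0
read '0': s0 → s0
read '1': s0 → s4
read '0': s4 → s0
read '1': s0 → s4
read '0': s4 → s0
read '0': s0 → s0
read '1': s0 → s4
read '0': s4 → s0
read '1': s0 → s4
read '0': s4 → s0
End state s0 is not accepting.

No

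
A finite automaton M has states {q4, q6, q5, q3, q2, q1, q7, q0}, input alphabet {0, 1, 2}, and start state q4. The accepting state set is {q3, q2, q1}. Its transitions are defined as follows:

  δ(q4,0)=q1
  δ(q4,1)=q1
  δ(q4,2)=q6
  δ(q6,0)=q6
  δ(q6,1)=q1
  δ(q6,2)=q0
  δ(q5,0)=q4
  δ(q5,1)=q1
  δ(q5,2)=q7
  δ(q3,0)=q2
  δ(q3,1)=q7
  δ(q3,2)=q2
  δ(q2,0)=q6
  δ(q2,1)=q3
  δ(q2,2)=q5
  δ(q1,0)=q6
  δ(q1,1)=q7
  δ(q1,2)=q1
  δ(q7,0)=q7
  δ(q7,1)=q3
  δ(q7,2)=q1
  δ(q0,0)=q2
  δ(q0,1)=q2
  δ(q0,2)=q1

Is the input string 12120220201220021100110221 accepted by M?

q4 → q1 → q1 → q7 → q1 → q6 → q0 → q1 → q6 → q0 → q2 → q3 → q2 → q5 → q4 → q1 → q1 → q7 → q3 → q2 → q6 → q1 → q7 → q7 → q1 → q1 → q7
End state q7 is not accepting.

No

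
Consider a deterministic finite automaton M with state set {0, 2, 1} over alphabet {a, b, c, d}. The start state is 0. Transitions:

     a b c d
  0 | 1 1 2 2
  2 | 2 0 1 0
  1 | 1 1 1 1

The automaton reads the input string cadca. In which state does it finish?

Trace: 0 -c-> 2 -a-> 2 -d-> 0 -c-> 2 -a-> 2

2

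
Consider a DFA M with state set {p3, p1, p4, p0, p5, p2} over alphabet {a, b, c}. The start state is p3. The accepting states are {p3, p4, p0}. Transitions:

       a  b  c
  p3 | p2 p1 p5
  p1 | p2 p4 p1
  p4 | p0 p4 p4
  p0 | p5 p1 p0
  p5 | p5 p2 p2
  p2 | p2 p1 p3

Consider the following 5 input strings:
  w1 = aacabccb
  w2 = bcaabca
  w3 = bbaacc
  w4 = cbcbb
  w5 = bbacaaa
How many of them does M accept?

3

w1:
  start at p3
  read 'a': p3 → p2
  read 'a': p2 → p2
  read 'c': p2 → p3
  read 'a': p3 → p2
  read 'b': p2 → p1
  read 'c': p1 → p1
  read 'c': p1 → p1
  read 'b': p1 → p4
  end p4, accepted
w2:
  start at p3
  read 'b': p3 → p1
  read 'c': p1 → p1
  read 'a': p1 → p2
  read 'a': p2 → p2
  read 'b': p2 → p1
  read 'c': p1 → p1
  read 'a': p1 → p2
  end p2, rejected
w3:
  start at p3
  read 'b': p3 → p1
  read 'b': p1 → p4
  read 'a': p4 → p0
  read 'a': p0 → p5
  read 'c': p5 → p2
  read 'c': p2 → p3
  end p3, accepted
w4:
  start at p3
  read 'c': p3 → p5
  read 'b': p5 → p2
  read 'c': p2 → p3
  read 'b': p3 → p1
  read 'b': p1 → p4
  end p4, accepted
w5:
  start at p3
  read 'b': p3 → p1
  read 'b': p1 → p4
  read 'a': p4 → p0
  read 'c': p0 → p0
  read 'a': p0 → p5
  read 'a': p5 → p5
  read 'a': p5 → p5
  end p5, rejected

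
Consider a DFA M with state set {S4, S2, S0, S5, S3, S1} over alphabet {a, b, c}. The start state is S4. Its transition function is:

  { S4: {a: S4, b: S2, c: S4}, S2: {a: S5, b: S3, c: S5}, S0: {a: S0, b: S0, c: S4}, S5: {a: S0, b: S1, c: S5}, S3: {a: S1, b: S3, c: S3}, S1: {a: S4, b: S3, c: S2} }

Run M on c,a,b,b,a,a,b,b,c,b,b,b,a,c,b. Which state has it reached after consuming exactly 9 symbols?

S3

Trace: S4 -c-> S4 -a-> S4 -b-> S2 -b-> S3 -a-> S1 -a-> S4 -b-> S2 -b-> S3 -c-> S3
After 9 symbols: S3.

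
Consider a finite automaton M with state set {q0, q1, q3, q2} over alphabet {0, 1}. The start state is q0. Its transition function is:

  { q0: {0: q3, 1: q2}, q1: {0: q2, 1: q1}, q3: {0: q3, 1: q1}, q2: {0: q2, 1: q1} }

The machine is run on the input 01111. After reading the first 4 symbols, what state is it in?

q0 → q3 → q1 → q1 → q1
After 4 symbols: q1.

q1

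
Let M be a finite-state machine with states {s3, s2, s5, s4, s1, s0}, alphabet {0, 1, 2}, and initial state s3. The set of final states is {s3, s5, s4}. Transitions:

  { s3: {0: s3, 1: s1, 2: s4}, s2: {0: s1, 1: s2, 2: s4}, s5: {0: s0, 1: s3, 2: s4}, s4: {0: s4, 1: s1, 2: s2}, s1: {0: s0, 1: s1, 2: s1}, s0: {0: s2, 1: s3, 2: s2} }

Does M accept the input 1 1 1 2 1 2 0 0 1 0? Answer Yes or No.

s3 → s1 → s1 → s1 → s1 → s1 → s1 → s0 → s2 → s2 → s1
End state s1 is not accepting.

No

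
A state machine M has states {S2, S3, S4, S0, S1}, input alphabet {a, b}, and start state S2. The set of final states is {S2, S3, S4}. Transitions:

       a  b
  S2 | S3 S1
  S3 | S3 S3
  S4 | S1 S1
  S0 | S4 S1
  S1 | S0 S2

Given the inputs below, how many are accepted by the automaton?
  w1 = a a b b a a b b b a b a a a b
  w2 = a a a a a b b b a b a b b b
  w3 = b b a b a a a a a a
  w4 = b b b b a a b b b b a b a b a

4

w1:
  start at S2
  read 'a': S2 → S3
  read 'a': S3 → S3
  read 'b': S3 → S3
  read 'b': S3 → S3
  read 'a': S3 → S3
  read 'a': S3 → S3
  read 'b': S3 → S3
  read 'b': S3 → S3
  read 'b': S3 → S3
  read 'a': S3 → S3
  read 'b': S3 → S3
  read 'a': S3 → S3
  read 'a': S3 → S3
  read 'a': S3 → S3
  read 'b': S3 → S3
  end S3, accepted
w2:
  start at S2
  read 'a': S2 → S3
  read 'a': S3 → S3
  read 'a': S3 → S3
  read 'a': S3 → S3
  read 'a': S3 → S3
  read 'b': S3 → S3
  read 'b': S3 → S3
  read 'b': S3 → S3
  read 'a': S3 → S3
  read 'b': S3 → S3
  read 'a': S3 → S3
  read 'b': S3 → S3
  read 'b': S3 → S3
  read 'b': S3 → S3
  end S3, accepted
w3:
  start at S2
  read 'b': S2 → S1
  read 'b': S1 → S2
  read 'a': S2 → S3
  read 'b': S3 → S3
  read 'a': S3 → S3
  read 'a': S3 → S3
  read 'a': S3 → S3
  read 'a': S3 → S3
  read 'a': S3 → S3
  read 'a': S3 → S3
  end S3, accepted
w4:
  start at S2
  read 'b': S2 → S1
  read 'b': S1 → S2
  read 'b': S2 → S1
  read 'b': S1 → S2
  read 'a': S2 → S3
  read 'a': S3 → S3
  read 'b': S3 → S3
  read 'b': S3 → S3
  read 'b': S3 → S3
  read 'b': S3 → S3
  read 'a': S3 → S3
  read 'b': S3 → S3
  read 'a': S3 → S3
  read 'b': S3 → S3
  read 'a': S3 → S3
  end S3, accepted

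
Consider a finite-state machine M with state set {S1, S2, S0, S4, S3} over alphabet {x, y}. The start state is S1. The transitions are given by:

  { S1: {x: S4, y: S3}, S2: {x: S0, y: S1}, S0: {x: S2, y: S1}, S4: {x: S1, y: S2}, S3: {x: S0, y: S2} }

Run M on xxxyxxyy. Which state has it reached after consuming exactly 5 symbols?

S1 → S4 → S1 → S4 → S2 → S0
After 5 symbols: S0.

S0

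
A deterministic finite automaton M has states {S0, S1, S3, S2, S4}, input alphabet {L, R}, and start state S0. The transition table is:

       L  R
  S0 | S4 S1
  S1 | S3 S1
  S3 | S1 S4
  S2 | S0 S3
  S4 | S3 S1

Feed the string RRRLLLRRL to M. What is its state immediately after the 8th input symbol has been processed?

S1

Trace: S0 -R-> S1 -R-> S1 -R-> S1 -L-> S3 -L-> S1 -L-> S3 -R-> S4 -R-> S1
After 8 symbols: S1.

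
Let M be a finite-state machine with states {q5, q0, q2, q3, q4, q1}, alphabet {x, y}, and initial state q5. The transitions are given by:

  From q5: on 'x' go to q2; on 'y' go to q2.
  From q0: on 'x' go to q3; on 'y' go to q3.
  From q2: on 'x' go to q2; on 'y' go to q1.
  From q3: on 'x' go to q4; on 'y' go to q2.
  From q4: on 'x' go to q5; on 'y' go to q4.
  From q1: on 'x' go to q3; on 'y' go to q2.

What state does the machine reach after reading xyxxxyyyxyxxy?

q5 → q2 → q1 → q3 → q4 → q5 → q2 → q1 → q2 → q2 → q1 → q3 → q4 → q4

q4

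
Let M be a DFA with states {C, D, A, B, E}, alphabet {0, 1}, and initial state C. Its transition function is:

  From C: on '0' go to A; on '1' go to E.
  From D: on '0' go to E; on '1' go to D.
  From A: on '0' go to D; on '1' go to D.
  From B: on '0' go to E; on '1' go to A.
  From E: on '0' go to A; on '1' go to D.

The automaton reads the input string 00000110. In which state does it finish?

Trace: C -0-> A -0-> D -0-> E -0-> A -0-> D -1-> D -1-> D -0-> E

E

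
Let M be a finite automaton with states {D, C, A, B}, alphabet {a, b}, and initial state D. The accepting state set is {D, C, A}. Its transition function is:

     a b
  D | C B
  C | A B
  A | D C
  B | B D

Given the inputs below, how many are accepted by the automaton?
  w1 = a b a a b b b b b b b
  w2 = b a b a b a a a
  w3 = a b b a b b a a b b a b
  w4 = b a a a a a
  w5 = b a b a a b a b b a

w1: D → C → B → B → B → D → B → D → B → D → B → D  → end D, accepted
w2: D → B → B → D → C → B → B → B → B  → end B, rejected
w3: D → C → B → D → C → B → D → C → A → C → B → B → D  → end D, accepted
w4: D → B → B → B → B → B → B  → end B, rejected
w5: D → B → B → D → C → A → C → A → C → B → B  → end B, rejected

2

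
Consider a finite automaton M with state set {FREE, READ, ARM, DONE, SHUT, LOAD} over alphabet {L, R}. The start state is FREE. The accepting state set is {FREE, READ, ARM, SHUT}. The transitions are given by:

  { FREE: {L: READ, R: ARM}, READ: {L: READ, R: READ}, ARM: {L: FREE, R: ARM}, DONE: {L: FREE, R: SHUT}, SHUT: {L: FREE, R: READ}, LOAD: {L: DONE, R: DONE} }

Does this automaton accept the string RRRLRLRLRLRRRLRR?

Yes

FREE → ARM → ARM → ARM → FREE → ARM → FREE → ARM → FREE → ARM → FREE → ARM → ARM → ARM → FREE → ARM → ARM
End state ARM is accepting.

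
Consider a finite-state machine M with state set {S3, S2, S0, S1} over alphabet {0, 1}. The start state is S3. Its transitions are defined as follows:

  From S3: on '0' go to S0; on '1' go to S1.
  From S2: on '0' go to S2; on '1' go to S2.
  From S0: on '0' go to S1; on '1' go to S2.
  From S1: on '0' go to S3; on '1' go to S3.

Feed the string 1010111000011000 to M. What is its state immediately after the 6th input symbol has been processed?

S3 → S1 → S3 → S1 → S3 → S1 → S3
After 6 symbols: S3.

S3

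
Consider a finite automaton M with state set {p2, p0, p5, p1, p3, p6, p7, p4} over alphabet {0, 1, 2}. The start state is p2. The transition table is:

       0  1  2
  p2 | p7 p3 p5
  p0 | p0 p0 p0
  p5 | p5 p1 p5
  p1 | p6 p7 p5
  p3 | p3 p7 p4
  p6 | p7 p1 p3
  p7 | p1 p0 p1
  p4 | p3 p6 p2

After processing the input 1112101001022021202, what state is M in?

p0

start at p2
read '1': p2 → p3
read '1': p3 → p7
read '1': p7 → p0
read '2': p0 → p0
read '1': p0 → p0
read '0': p0 → p0
read '1': p0 → p0
read '0': p0 → p0
read '0': p0 → p0
read '1': p0 → p0
read '0': p0 → p0
read '2': p0 → p0
read '2': p0 → p0
read '0': p0 → p0
read '2': p0 → p0
read '1': p0 → p0
read '2': p0 → p0
read '0': p0 → p0
read '2': p0 → p0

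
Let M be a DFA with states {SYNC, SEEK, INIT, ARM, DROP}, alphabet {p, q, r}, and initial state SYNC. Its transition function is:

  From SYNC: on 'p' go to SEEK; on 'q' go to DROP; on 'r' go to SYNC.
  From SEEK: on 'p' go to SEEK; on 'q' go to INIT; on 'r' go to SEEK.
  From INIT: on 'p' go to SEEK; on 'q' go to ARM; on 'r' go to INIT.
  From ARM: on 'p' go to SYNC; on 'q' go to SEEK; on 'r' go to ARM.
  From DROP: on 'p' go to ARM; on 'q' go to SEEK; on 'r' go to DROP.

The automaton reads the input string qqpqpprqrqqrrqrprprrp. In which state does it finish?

SEEK

Trace: SYNC -q-> DROP -q-> SEEK -p-> SEEK -q-> INIT -p-> SEEK -p-> SEEK -r-> SEEK -q-> INIT -r-> INIT -q-> ARM -q-> SEEK -r-> SEEK -r-> SEEK -q-> INIT -r-> INIT -p-> SEEK -r-> SEEK -p-> SEEK -r-> SEEK -r-> SEEK -p-> SEEK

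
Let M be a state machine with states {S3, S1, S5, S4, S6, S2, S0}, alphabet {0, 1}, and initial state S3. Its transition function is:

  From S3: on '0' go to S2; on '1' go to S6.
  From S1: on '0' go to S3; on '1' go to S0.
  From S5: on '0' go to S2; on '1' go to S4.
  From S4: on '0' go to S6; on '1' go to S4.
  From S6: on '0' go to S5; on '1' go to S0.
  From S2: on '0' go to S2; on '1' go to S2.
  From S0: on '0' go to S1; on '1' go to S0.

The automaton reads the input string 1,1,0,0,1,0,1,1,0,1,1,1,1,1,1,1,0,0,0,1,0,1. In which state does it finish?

S2

start at S3
read '1': S3 → S6
read '1': S6 → S0
read '0': S0 → S1
read '0': S1 → S3
read '1': S3 → S6
read '0': S6 → S5
read '1': S5 → S4
read '1': S4 → S4
read '0': S4 → S6
read '1': S6 → S0
read '1': S0 → S0
read '1': S0 → S0
read '1': S0 → S0
read '1': S0 → S0
read '1': S0 → S0
read '1': S0 → S0
read '0': S0 → S1
read '0': S1 → S3
read '0': S3 → S2
read '1': S2 → S2
read '0': S2 → S2
read '1': S2 → S2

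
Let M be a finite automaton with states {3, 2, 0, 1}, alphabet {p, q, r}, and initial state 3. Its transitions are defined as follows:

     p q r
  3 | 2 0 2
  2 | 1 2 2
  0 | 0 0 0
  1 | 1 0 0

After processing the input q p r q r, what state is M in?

0

Trace: 3 -q-> 0 -p-> 0 -r-> 0 -q-> 0 -r-> 0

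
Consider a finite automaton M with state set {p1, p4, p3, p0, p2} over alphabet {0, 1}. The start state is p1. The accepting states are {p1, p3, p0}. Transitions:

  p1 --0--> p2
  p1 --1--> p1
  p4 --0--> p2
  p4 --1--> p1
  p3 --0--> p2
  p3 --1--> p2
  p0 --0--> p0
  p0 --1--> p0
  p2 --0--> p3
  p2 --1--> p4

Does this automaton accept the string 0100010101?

No

p1 → p2 → p4 → p2 → p3 → p2 → p4 → p2 → p4 → p2 → p4
End state p4 is not accepting.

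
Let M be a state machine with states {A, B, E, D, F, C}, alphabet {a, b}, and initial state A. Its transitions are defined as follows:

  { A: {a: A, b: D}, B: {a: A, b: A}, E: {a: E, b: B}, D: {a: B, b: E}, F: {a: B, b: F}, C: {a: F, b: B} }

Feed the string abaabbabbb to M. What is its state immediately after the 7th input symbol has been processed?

E

A → A → D → B → A → D → E → E
After 7 symbols: E.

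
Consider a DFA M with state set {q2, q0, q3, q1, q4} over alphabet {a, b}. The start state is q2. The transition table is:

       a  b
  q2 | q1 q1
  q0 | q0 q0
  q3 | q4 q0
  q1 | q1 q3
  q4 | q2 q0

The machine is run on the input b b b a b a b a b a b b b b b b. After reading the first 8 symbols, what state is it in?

q0

q2 → q1 → q3 → q0 → q0 → q0 → q0 → q0 → q0
After 8 symbols: q0.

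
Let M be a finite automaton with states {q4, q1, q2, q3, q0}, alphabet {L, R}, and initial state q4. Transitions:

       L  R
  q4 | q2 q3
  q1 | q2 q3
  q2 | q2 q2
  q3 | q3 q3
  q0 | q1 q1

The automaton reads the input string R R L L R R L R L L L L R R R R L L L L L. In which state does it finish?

q3

q4 → q3 → q3 → q3 → q3 → q3 → q3 → q3 → q3 → q3 → q3 → q3 → q3 → q3 → q3 → q3 → q3 → q3 → q3 → q3 → q3 → q3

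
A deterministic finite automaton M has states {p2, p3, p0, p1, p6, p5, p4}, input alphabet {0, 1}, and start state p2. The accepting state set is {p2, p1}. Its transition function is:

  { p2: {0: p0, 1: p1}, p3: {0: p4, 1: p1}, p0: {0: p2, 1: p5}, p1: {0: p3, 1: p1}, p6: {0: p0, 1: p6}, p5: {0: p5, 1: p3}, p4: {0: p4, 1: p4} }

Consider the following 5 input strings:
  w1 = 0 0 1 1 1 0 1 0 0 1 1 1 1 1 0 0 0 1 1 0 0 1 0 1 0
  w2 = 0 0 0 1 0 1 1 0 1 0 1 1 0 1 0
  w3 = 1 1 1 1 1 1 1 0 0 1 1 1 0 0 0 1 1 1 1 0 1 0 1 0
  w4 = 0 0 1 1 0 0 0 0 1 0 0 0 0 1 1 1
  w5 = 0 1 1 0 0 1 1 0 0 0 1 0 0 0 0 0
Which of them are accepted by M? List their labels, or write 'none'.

w1: Trace: p2 -0-> p0 -0-> p2 -1-> p1 -1-> p1 -1-> p1 -0-> p3 -1-> p1 -0-> p3 -0-> p4 -1-> p4 -1-> p4 -1-> p4 -1-> p4 -1-> p4 -0-> p4 -0-> p4 -0-> p4 -1-> p4 -1-> p4 -0-> p4 -0-> p4 -1-> p4 -0-> p4 -1-> p4 -0-> p4  → end p4, rejected
w2: Trace: p2 -0-> p0 -0-> p2 -0-> p0 -1-> p5 -0-> p5 -1-> p3 -1-> p1 -0-> p3 -1-> p1 -0-> p3 -1-> p1 -1-> p1 -0-> p3 -1-> p1 -0-> p3  → end p3, rejected
w3: Trace: p2 -1-> p1 -1-> p1 -1-> p1 -1-> p1 -1-> p1 -1-> p1 -1-> p1 -0-> p3 -0-> p4 -1-> p4 -1-> p4 -1-> p4 -0-> p4 -0-> p4 -0-> p4 -1-> p4 -1-> p4 -1-> p4 -1-> p4 -0-> p4 -1-> p4 -0-> p4 -1-> p4 -0-> p4  → end p4, rejected
w4: Trace: p2 -0-> p0 -0-> p2 -1-> p1 -1-> p1 -0-> p3 -0-> p4 -0-> p4 -0-> p4 -1-> p4 -0-> p4 -0-> p4 -0-> p4 -0-> p4 -1-> p4 -1-> p4 -1-> p4  → end p4, rejected
w5: Trace: p2 -0-> p0 -1-> p5 -1-> p3 -0-> p4 -0-> p4 -1-> p4 -1-> p4 -0-> p4 -0-> p4 -0-> p4 -1-> p4 -0-> p4 -0-> p4 -0-> p4 -0-> p4 -0-> p4  → end p4, rejected

none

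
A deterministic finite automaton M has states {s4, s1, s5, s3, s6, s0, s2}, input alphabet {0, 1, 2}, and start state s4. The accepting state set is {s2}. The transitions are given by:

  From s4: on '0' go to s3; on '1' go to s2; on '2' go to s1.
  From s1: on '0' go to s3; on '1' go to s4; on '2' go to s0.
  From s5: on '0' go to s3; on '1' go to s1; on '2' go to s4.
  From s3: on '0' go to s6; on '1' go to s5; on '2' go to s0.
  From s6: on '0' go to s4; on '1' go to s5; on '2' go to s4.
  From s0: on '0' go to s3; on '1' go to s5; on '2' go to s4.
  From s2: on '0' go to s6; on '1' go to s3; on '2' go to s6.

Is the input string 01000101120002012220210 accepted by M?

No

s4 → s3 → s5 → s3 → s6 → s4 → s2 → s6 → s5 → s1 → s0 → s3 → s6 → s4 → s1 → s3 → s5 → s4 → s1 → s0 → s3 → s0 → s5 → s3
End state s3 is not accepting.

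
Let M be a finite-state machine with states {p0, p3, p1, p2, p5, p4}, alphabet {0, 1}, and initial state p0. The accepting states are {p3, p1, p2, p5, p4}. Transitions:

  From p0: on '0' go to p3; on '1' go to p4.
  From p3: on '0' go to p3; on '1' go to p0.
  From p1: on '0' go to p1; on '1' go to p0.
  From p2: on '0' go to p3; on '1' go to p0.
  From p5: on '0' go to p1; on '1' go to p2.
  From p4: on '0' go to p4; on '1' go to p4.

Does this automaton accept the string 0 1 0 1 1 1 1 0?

Yes

Trace: p0 -0-> p3 -1-> p0 -0-> p3 -1-> p0 -1-> p4 -1-> p4 -1-> p4 -0-> p4
End state p4 is accepting.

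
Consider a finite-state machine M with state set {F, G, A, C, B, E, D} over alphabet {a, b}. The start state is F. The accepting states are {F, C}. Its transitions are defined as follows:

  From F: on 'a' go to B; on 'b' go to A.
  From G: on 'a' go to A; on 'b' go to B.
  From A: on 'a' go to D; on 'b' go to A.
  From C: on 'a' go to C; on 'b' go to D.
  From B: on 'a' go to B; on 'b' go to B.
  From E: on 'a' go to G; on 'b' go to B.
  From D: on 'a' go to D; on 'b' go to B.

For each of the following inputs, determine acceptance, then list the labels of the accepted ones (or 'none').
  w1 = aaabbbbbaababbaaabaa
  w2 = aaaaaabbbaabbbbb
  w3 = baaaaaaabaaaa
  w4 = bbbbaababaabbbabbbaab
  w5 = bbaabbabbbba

w1:
  start at F
  read 'a': F → B
  read 'a': B → B
  read 'a': B → B
  read 'b': B → B
  read 'b': B → B
  read 'b': B → B
  read 'b': B → B
  read 'b': B → B
  read 'a': B → B
  read 'a': B → B
  read 'b': B → B
  read 'a': B → B
  read 'b': B → B
  read 'b': B → B
  read 'a': B → B
  read 'a': B → B
  read 'a': B → B
  read 'b': B → B
  read 'a': B → B
  read 'a': B → B
  end B, rejected
w2:
  start at F
  read 'a': F → B
  read 'a': B → B
  read 'a': B → B
  read 'a': B → B
  read 'a': B → B
  read 'a': B → B
  read 'b': B → B
  read 'b': B → B
  read 'b': B → B
  read 'a': B → B
  read 'a': B → B
  read 'b': B → B
  read 'b': B → B
  read 'b': B → B
  read 'b': B → B
  read 'b': B → B
  end B, rejected
w3:
  start at F
  read 'b': F → A
  read 'a': A → D
  read 'a': D → D
  read 'a': D → D
  read 'a': D → D
  read 'a': D → D
  read 'a': D → D
  read 'a': D → D
  read 'b': D → B
  read 'a': B → B
  read 'a': B → B
  read 'a': B → B
  read 'a': B → B
  end B, rejected
w4:
  start at F
  read 'b': F → A
  read 'b': A → A
  read 'b': A → A
  read 'b': A → A
  read 'a': A → D
  read 'a': D → D
  read 'b': D → B
  read 'a': B → B
  read 'b': B → B
  read 'a': B → B
  read 'a': B → B
  read 'b': B → B
  read 'b': B → B
  read 'b': B → B
  read 'a': B → B
  read 'b': B → B
  read 'b': B → B
  read 'b': B → B
  read 'a': B → B
  read 'a': B → B
  read 'b': B → B
  end B, rejected
w5:
  start at F
  read 'b': F → A
  read 'b': A → A
  read 'a': A → D
  read 'a': D → D
  read 'b': D → B
  read 'b': B → B
  read 'a': B → B
  read 'b': B → B
  read 'b': B → B
  read 'b': B → B
  read 'b': B → B
  read 'a': B → B
  end B, rejected

none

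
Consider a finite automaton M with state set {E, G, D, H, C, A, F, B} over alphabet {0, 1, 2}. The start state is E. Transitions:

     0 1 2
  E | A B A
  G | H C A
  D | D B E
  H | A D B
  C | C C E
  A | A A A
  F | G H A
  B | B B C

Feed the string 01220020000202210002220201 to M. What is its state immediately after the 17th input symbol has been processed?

A

start at E
read '0': E → A
read '1': A → A
read '2': A → A
read '2': A → A
read '0': A → A
read '0': A → A
read '2': A → A
read '0': A → A
read '0': A → A
read '0': A → A
read '0': A → A
read '2': A → A
read '0': A → A
read '2': A → A
read '2': A → A
read '1': A → A
read '0': A → A
After 17 symbols: A.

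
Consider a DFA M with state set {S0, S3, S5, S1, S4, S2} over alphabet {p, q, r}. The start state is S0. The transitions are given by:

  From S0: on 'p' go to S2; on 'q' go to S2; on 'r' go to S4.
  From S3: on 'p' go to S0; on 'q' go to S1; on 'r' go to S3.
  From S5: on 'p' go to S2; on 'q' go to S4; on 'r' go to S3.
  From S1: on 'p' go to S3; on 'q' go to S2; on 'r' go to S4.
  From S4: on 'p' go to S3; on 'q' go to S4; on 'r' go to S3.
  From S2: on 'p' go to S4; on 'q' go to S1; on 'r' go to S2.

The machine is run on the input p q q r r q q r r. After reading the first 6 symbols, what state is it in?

Trace: S0 -p-> S2 -q-> S1 -q-> S2 -r-> S2 -r-> S2 -q-> S1
After 6 symbols: S1.

S1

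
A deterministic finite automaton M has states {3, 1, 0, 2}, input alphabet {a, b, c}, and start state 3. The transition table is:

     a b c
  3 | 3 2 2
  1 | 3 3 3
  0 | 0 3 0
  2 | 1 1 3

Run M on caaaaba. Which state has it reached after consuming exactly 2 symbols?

3 → 2 → 1
After 2 symbols: 1.

1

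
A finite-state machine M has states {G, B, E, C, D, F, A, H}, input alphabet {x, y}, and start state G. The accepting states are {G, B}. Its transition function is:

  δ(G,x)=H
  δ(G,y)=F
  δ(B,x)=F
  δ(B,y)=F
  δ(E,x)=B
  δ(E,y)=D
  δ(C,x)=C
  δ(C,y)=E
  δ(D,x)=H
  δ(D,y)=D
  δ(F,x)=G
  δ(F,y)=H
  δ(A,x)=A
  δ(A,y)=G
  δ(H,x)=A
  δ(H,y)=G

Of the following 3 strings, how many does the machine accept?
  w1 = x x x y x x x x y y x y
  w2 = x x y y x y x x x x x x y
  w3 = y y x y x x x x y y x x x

w1: Trace: G -x-> H -x-> A -x-> A -y-> G -x-> H -x-> A -x-> A -x-> A -y-> G -y-> F -x-> G -y-> F  → end F, rejected
w2: Trace: G -x-> H -x-> A -y-> G -y-> F -x-> G -y-> F -x-> G -x-> H -x-> A -x-> A -x-> A -x-> A -y-> G  → end G, accepted
w3: Trace: G -y-> F -y-> H -x-> A -y-> G -x-> H -x-> A -x-> A -x-> A -y-> G -y-> F -x-> G -x-> H -x-> A  → end A, rejected

1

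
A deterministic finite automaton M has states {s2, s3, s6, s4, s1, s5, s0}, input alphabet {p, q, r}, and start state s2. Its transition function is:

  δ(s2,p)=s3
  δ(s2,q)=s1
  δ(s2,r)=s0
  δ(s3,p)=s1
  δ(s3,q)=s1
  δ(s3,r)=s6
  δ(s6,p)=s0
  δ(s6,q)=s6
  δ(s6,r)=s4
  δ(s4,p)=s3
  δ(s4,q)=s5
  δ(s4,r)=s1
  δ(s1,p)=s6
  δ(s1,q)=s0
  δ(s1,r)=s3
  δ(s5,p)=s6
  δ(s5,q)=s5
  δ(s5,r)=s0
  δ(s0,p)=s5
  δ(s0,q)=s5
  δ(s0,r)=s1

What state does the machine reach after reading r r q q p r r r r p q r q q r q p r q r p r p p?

Trace: s2 -r-> s0 -r-> s1 -q-> s0 -q-> s5 -p-> s6 -r-> s4 -r-> s1 -r-> s3 -r-> s6 -p-> s0 -q-> s5 -r-> s0 -q-> s5 -q-> s5 -r-> s0 -q-> s5 -p-> s6 -r-> s4 -q-> s5 -r-> s0 -p-> s5 -r-> s0 -p-> s5 -p-> s6

s6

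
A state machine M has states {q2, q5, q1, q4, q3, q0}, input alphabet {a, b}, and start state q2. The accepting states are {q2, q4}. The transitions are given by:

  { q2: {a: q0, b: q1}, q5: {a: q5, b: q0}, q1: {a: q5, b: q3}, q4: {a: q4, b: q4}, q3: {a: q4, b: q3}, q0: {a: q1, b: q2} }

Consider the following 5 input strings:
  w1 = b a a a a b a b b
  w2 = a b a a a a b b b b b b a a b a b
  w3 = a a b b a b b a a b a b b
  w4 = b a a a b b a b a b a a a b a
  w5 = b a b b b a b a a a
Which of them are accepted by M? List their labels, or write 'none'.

w2, w3

w1: Trace: q2 -b-> q1 -a-> q5 -a-> q5 -a-> q5 -a-> q5 -b-> q0 -a-> q1 -b-> q3 -b-> q3  → end q3, rejected
w2: Trace: q2 -a-> q0 -b-> q2 -a-> q0 -a-> q1 -a-> q5 -a-> q5 -b-> q0 -b-> q2 -b-> q1 -b-> q3 -b-> q3 -b-> q3 -a-> q4 -a-> q4 -b-> q4 -a-> q4 -b-> q4  → end q4, accepted
w3: Trace: q2 -a-> q0 -a-> q1 -b-> q3 -b-> q3 -a-> q4 -b-> q4 -b-> q4 -a-> q4 -a-> q4 -b-> q4 -a-> q4 -b-> q4 -b-> q4  → end q4, accepted
w4: Trace: q2 -b-> q1 -a-> q5 -a-> q5 -a-> q5 -b-> q0 -b-> q2 -a-> q0 -b-> q2 -a-> q0 -b-> q2 -a-> q0 -a-> q1 -a-> q5 -b-> q0 -a-> q1  → end q1, rejected
w5: Trace: q2 -b-> q1 -a-> q5 -b-> q0 -b-> q2 -b-> q1 -a-> q5 -b-> q0 -a-> q1 -a-> q5 -a-> q5  → end q5, rejected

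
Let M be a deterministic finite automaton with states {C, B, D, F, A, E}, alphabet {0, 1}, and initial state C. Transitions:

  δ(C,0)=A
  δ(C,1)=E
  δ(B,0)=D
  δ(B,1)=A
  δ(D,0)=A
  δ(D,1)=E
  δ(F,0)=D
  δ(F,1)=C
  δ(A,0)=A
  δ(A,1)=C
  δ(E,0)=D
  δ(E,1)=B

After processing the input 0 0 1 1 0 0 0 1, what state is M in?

C

Trace: C -0-> A -0-> A -1-> C -1-> E -0-> D -0-> A -0-> A -1-> C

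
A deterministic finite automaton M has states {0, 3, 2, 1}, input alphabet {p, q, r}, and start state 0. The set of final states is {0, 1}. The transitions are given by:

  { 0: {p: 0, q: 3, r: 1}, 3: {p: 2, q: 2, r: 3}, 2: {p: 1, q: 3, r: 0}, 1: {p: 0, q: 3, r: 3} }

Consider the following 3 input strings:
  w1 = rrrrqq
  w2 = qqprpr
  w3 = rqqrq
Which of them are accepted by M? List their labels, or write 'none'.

w1: Trace: 0 -r-> 1 -r-> 3 -r-> 3 -r-> 3 -q-> 2 -q-> 3  → end 3, rejected
w2: Trace: 0 -q-> 3 -q-> 2 -p-> 1 -r-> 3 -p-> 2 -r-> 0  → end 0, accepted
w3: Trace: 0 -r-> 1 -q-> 3 -q-> 2 -r-> 0 -q-> 3  → end 3, rejected

w2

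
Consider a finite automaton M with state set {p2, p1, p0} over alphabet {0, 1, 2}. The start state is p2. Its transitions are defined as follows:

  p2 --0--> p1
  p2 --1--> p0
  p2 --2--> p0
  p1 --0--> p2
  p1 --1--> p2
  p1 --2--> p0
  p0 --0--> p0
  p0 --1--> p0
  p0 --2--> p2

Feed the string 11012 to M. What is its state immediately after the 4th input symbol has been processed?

p0

start at p2
read '1': p2 → p0
read '1': p0 → p0
read '0': p0 → p0
read '1': p0 → p0
After 4 symbols: p0.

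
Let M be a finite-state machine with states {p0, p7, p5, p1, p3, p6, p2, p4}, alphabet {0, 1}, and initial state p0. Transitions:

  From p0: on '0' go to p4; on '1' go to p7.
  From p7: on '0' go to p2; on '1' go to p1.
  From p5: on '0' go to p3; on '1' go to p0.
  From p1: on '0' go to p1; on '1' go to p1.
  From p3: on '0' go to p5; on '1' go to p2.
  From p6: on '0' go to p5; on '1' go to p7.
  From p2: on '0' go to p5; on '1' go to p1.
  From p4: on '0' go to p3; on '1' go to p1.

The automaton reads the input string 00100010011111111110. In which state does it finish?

p1

Trace: p0 -0-> p4 -0-> p3 -1-> p2 -0-> p5 -0-> p3 -0-> p5 -1-> p0 -0-> p4 -0-> p3 -1-> p2 -1-> p1 -1-> p1 -1-> p1 -1-> p1 -1-> p1 -1-> p1 -1-> p1 -1-> p1 -1-> p1 -0-> p1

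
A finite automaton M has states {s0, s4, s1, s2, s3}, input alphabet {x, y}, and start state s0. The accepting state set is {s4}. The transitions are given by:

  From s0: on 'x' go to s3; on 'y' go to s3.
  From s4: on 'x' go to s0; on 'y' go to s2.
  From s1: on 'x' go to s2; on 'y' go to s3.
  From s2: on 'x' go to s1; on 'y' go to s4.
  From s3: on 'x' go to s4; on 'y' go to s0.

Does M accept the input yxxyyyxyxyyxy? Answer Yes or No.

No

Trace: s0 -y-> s3 -x-> s4 -x-> s0 -y-> s3 -y-> s0 -y-> s3 -x-> s4 -y-> s2 -x-> s1 -y-> s3 -y-> s0 -x-> s3 -y-> s0
End state s0 is not accepting.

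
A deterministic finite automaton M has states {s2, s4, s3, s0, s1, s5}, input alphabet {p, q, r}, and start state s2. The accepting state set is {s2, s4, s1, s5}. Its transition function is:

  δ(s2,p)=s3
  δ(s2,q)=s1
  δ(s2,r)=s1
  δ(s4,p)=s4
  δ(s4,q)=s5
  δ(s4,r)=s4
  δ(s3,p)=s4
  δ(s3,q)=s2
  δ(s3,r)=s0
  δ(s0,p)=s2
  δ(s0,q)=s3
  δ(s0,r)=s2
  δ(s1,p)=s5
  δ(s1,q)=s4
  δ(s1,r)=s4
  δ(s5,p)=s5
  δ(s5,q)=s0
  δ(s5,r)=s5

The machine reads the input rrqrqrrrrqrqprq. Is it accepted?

Trace: s2 -r-> s1 -r-> s4 -q-> s5 -r-> s5 -q-> s0 -r-> s2 -r-> s1 -r-> s4 -r-> s4 -q-> s5 -r-> s5 -q-> s0 -p-> s2 -r-> s1 -q-> s4
End state s4 is accepting.

Yes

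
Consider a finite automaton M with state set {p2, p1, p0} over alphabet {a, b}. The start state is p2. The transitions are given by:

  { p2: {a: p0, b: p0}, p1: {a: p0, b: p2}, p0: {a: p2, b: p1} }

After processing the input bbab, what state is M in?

p1

Trace: p2 -b-> p0 -b-> p1 -a-> p0 -b-> p1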